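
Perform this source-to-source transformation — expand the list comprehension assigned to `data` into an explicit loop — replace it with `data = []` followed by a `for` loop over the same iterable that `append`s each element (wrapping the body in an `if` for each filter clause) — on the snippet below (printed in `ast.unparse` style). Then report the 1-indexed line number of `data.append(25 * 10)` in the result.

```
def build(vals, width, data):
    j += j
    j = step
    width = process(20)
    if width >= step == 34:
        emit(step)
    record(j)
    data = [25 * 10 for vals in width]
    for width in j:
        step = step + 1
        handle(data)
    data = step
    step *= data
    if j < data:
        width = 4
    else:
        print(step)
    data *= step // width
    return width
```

10

Transformed code:
def build(vals, width, data):
    j += j
    j = step
    width = process(20)
    if width >= step == 34:
        emit(step)
    record(j)
    data = []
    for vals in width:
        data.append(25 * 10)
    for width in j:
        step = step + 1
        handle(data)
    data = step
    step *= data
    if j < data:
        width = 4
    else:
        print(step)
    data *= step // width
    return width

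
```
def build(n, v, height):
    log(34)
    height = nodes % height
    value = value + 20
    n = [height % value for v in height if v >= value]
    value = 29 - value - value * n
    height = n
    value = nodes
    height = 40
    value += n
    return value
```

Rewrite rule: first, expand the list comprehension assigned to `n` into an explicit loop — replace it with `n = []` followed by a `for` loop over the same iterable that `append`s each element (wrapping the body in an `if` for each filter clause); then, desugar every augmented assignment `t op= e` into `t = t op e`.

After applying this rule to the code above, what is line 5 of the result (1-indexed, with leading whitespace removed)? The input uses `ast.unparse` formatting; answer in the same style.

Transformed code:
def build(n, v, height):
    log(34)
    height = nodes % height
    value = value + 20
    n = []
    for v in height:
        if v >= value:
            n.append(height % value)
    value = 29 - value - value * n
    height = n
    value = nodes
    height = 40
    value = value + n
    return value

n = []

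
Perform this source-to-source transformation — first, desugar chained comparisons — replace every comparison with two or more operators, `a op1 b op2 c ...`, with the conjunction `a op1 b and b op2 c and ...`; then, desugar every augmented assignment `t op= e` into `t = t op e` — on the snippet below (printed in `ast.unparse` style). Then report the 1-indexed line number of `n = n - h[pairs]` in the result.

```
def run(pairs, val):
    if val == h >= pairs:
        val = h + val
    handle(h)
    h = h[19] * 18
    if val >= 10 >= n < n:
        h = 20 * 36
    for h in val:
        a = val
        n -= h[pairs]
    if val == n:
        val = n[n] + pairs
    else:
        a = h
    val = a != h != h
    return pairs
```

10

Transformed code:
def run(pairs, val):
    if val == h and h >= pairs:
        val = h + val
    handle(h)
    h = h[19] * 18
    if val >= 10 and 10 >= n and (n < n):
        h = 20 * 36
    for h in val:
        a = val
        n = n - h[pairs]
    if val == n:
        val = n[n] + pairs
    else:
        a = h
    val = a != h and h != h
    return pairs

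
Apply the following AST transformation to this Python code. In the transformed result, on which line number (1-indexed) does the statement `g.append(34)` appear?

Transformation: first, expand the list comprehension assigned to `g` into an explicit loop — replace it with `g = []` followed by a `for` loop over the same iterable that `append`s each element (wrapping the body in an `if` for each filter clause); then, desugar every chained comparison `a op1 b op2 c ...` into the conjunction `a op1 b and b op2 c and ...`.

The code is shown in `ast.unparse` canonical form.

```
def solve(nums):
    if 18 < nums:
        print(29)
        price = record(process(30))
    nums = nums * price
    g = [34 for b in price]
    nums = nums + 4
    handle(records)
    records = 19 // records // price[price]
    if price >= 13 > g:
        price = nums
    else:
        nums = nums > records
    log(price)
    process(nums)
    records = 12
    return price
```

Transformed code:
def solve(nums):
    if 18 < nums:
        print(29)
        price = record(process(30))
    nums = nums * price
    g = []
    for b in price:
        g.append(34)
    nums = nums + 4
    handle(records)
    records = 19 // records // price[price]
    if price >= 13 and 13 > g:
        price = nums
    else:
        nums = nums > records
    log(price)
    process(nums)
    records = 12
    return price

8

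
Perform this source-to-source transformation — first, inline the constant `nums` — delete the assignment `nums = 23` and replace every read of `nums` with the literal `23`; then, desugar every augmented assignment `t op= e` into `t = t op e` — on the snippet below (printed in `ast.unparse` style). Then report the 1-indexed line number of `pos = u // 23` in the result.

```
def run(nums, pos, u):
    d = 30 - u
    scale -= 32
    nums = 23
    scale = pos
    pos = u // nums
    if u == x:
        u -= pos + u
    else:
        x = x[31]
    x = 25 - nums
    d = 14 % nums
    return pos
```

5

Transformed code:
def run(nums, pos, u):
    d = 30 - u
    scale = scale - 32
    scale = pos
    pos = u // 23
    if u == x:
        u = u - (pos + u)
    else:
        x = x[31]
    x = 25 - 23
    d = 14 % 23
    return pos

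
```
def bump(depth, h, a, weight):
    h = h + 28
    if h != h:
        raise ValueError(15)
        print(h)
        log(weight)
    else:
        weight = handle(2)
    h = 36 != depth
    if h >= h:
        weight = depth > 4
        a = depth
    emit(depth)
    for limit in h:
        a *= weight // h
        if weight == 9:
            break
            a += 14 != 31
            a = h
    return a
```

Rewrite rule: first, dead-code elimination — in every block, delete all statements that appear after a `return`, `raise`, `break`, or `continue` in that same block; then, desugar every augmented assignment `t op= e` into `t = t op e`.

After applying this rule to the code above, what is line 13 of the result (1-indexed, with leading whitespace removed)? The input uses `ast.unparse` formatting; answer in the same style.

Transformed code:
def bump(depth, h, a, weight):
    h = h + 28
    if h != h:
        raise ValueError(15)
    else:
        weight = handle(2)
    h = 36 != depth
    if h >= h:
        weight = depth > 4
        a = depth
    emit(depth)
    for limit in h:
        a = a * (weight // h)
        if weight == 9:
            break
    return a

a = a * (weight // h)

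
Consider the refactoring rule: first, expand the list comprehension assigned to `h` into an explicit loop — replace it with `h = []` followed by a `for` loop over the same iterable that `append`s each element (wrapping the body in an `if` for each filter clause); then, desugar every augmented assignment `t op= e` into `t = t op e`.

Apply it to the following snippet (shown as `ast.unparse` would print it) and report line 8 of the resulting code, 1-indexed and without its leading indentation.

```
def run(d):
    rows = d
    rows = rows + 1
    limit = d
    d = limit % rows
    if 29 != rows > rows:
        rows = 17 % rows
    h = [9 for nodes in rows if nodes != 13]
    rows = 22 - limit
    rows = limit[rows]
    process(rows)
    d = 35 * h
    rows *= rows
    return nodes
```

h = []

Transformed code:
def run(d):
    rows = d
    rows = rows + 1
    limit = d
    d = limit % rows
    if 29 != rows > rows:
        rows = 17 % rows
    h = []
    for nodes in rows:
        if nodes != 13:
            h.append(9)
    rows = 22 - limit
    rows = limit[rows]
    process(rows)
    d = 35 * h
    rows = rows * rows
    return nodes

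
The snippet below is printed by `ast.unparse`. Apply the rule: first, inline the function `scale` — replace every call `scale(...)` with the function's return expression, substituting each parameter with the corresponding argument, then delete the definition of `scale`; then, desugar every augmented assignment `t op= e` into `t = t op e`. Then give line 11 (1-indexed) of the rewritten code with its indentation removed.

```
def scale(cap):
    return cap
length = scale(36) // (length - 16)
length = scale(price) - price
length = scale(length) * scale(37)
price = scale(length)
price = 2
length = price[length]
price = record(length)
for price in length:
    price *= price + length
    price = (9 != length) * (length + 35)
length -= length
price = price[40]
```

Transformed code:
length = 36 // (length - 16)
length = price - price
length = length * 37
price = length
price = 2
length = price[length]
price = record(length)
for price in length:
    price = price * (price + length)
    price = (9 != length) * (length + 35)
length = length - length
price = price[40]

length = length - length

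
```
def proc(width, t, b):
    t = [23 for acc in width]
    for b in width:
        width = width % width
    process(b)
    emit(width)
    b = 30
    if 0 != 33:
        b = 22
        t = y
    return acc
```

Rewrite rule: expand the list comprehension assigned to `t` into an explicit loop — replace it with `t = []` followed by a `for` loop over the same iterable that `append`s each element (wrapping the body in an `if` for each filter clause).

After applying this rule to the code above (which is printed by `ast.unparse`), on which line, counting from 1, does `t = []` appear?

2

Transformed code:
def proc(width, t, b):
    t = []
    for acc in width:
        t.append(23)
    for b in width:
        width = width % width
    process(b)
    emit(width)
    b = 30
    if 0 != 33:
        b = 22
        t = y
    return acc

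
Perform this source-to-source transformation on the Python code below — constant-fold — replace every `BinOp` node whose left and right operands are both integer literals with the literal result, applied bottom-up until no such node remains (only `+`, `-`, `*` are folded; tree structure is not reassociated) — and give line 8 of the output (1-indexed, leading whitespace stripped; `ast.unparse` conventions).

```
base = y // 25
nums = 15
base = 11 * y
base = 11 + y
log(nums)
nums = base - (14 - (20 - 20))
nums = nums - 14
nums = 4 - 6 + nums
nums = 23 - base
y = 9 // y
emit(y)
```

Transformed code:
base = y // 25
nums = 15
base = 11 * y
base = 11 + y
log(nums)
nums = base - 14
nums = nums - 14
nums = -2 + nums
nums = 23 - base
y = 9 // y
emit(y)

nums = -2 + nums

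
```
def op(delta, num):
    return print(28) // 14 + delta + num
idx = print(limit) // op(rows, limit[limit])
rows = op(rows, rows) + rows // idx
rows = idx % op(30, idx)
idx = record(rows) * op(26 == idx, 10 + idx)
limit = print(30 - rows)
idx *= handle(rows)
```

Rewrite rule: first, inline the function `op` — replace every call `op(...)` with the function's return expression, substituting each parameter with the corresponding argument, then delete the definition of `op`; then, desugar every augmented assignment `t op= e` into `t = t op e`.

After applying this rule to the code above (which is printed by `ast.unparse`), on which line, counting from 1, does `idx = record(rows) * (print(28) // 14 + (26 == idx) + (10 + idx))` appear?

Transformed code:
idx = print(limit) // (print(28) // 14 + rows + limit[limit])
rows = print(28) // 14 + rows + rows + rows // idx
rows = idx % (print(28) // 14 + 30 + idx)
idx = record(rows) * (print(28) // 14 + (26 == idx) + (10 + idx))
limit = print(30 - rows)
idx = idx * handle(rows)

4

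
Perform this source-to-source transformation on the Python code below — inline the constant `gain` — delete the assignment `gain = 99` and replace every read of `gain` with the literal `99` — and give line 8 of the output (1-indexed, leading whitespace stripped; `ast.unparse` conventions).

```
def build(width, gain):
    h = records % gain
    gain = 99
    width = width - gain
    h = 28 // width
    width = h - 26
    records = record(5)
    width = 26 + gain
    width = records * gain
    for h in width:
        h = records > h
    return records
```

Transformed code:
def build(width, gain):
    h = records % 99
    width = width - 99
    h = 28 // width
    width = h - 26
    records = record(5)
    width = 26 + 99
    width = records * 99
    for h in width:
        h = records > h
    return records

width = records * 99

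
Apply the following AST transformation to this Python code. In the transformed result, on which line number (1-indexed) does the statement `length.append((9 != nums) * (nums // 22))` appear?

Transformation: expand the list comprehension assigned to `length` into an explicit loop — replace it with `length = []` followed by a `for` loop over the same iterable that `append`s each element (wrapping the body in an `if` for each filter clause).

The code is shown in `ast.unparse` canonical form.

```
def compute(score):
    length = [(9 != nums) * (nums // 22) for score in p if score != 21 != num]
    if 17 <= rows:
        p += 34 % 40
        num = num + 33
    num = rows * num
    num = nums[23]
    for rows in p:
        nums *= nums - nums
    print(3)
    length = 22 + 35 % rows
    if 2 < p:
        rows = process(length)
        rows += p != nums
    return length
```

5

Transformed code:
def compute(score):
    length = []
    for score in p:
        if score != 21 != num:
            length.append((9 != nums) * (nums // 22))
    if 17 <= rows:
        p += 34 % 40
        num = num + 33
    num = rows * num
    num = nums[23]
    for rows in p:
        nums *= nums - nums
    print(3)
    length = 22 + 35 % rows
    if 2 < p:
        rows = process(length)
        rows += p != nums
    return length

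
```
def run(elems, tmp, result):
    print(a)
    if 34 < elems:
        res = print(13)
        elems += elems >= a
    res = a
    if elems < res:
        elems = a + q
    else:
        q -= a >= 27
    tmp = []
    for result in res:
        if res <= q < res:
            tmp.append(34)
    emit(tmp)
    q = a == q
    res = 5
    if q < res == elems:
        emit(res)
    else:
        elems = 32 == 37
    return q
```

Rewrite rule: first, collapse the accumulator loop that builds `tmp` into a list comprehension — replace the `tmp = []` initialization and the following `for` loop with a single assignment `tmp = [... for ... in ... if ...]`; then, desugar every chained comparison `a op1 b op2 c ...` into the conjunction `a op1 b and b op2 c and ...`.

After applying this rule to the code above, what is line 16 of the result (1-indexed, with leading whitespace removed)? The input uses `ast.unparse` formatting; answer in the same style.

Transformed code:
def run(elems, tmp, result):
    print(a)
    if 34 < elems:
        res = print(13)
        elems += elems >= a
    res = a
    if elems < res:
        elems = a + q
    else:
        q -= a >= 27
    tmp = [34 for result in res if res <= q and q < res]
    emit(tmp)
    q = a == q
    res = 5
    if q < res and res == elems:
        emit(res)
    else:
        elems = 32 == 37
    return q

emit(res)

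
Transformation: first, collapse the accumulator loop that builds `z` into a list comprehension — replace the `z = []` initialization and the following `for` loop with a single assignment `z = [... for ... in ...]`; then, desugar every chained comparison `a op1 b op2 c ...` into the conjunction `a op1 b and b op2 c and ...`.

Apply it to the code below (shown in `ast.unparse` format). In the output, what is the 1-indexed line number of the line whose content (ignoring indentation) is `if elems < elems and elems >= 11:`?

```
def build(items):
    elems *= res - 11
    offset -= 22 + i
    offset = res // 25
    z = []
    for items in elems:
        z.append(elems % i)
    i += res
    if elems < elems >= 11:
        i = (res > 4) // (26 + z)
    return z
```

7

Transformed code:
def build(items):
    elems *= res - 11
    offset -= 22 + i
    offset = res // 25
    z = [elems % i for items in elems]
    i += res
    if elems < elems and elems >= 11:
        i = (res > 4) // (26 + z)
    return z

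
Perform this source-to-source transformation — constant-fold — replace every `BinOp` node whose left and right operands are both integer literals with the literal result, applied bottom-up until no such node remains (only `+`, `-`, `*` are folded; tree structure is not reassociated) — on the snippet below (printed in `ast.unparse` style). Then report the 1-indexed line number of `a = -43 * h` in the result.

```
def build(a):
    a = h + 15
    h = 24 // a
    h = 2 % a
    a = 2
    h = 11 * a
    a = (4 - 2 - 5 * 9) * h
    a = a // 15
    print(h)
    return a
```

Transformed code:
def build(a):
    a = h + 15
    h = 24 // a
    h = 2 % a
    a = 2
    h = 11 * a
    a = -43 * h
    a = a // 15
    print(h)
    return a

7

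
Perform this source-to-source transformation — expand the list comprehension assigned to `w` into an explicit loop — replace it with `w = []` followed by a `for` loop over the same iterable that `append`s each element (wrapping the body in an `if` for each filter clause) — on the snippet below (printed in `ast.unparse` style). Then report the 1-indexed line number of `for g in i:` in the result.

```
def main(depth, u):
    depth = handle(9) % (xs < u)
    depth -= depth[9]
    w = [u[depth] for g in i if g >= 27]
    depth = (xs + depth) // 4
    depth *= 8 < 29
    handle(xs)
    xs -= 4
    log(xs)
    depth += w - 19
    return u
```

Transformed code:
def main(depth, u):
    depth = handle(9) % (xs < u)
    depth -= depth[9]
    w = []
    for g in i:
        if g >= 27:
            w.append(u[depth])
    depth = (xs + depth) // 4
    depth *= 8 < 29
    handle(xs)
    xs -= 4
    log(xs)
    depth += w - 19
    return u

5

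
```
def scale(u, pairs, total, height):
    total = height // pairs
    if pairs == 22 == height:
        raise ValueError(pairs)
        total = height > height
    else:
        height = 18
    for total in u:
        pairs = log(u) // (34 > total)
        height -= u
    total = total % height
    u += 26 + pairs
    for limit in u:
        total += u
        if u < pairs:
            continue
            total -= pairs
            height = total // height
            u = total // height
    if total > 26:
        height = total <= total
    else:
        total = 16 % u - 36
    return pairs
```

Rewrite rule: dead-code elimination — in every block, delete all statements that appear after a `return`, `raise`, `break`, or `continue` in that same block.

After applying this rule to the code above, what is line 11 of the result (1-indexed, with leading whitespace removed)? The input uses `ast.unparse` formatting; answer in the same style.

Transformed code:
def scale(u, pairs, total, height):
    total = height // pairs
    if pairs == 22 == height:
        raise ValueError(pairs)
    else:
        height = 18
    for total in u:
        pairs = log(u) // (34 > total)
        height -= u
    total = total % height
    u += 26 + pairs
    for limit in u:
        total += u
        if u < pairs:
            continue
    if total > 26:
        height = total <= total
    else:
        total = 16 % u - 36
    return pairs

u += 26 + pairs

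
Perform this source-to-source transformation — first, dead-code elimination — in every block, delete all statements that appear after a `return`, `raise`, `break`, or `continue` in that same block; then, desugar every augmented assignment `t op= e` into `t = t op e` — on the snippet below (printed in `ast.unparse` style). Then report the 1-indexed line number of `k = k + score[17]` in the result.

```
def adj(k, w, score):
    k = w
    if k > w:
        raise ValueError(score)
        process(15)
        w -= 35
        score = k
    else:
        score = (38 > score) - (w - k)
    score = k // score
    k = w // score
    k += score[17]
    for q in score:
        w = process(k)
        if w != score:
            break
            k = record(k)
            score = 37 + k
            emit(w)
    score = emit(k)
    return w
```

Transformed code:
def adj(k, w, score):
    k = w
    if k > w:
        raise ValueError(score)
    else:
        score = (38 > score) - (w - k)
    score = k // score
    k = w // score
    k = k + score[17]
    for q in score:
        w = process(k)
        if w != score:
            break
    score = emit(k)
    return w

9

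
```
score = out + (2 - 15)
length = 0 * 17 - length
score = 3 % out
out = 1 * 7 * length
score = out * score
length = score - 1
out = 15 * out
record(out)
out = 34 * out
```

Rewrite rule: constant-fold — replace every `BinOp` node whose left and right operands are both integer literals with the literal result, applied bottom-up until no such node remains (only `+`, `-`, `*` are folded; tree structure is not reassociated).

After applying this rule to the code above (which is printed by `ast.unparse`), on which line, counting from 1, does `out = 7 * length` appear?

Transformed code:
score = out + -13
length = 0 - length
score = 3 % out
out = 7 * length
score = out * score
length = score - 1
out = 15 * out
record(out)
out = 34 * out

4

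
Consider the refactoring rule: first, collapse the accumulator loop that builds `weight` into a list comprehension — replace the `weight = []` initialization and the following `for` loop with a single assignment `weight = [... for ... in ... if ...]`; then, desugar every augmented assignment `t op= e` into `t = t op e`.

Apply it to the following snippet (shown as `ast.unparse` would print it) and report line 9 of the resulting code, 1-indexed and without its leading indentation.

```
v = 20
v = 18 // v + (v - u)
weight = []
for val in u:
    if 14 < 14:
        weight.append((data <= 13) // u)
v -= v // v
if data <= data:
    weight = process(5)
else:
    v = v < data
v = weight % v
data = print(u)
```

Transformed code:
v = 20
v = 18 // v + (v - u)
weight = [(data <= 13) // u for val in u if 14 < 14]
v = v - v // v
if data <= data:
    weight = process(5)
else:
    v = v < data
v = weight % v
data = print(u)

v = weight % v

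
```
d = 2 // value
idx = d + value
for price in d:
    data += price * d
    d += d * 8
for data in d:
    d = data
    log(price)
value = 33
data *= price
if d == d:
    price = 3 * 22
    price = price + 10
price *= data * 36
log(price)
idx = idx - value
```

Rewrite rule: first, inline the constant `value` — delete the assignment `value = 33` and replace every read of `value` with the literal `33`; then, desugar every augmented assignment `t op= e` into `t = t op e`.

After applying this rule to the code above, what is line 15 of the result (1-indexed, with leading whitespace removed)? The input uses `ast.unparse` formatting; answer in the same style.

idx = idx - 33

Transformed code:
d = 2 // 33
idx = d + 33
for price in d:
    data = data + price * d
    d = d + d * 8
for data in d:
    d = data
    log(price)
data = data * price
if d == d:
    price = 3 * 22
    price = price + 10
price = price * (data * 36)
log(price)
idx = idx - 33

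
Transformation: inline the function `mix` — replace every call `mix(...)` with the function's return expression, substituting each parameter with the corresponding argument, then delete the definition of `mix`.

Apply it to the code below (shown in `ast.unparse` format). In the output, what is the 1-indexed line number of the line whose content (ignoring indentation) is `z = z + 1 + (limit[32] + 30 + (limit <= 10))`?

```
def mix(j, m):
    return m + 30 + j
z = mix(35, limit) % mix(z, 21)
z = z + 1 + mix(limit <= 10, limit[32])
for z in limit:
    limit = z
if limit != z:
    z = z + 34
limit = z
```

2

Transformed code:
z = (limit + 30 + 35) % (21 + 30 + z)
z = z + 1 + (limit[32] + 30 + (limit <= 10))
for z in limit:
    limit = z
if limit != z:
    z = z + 34
limit = z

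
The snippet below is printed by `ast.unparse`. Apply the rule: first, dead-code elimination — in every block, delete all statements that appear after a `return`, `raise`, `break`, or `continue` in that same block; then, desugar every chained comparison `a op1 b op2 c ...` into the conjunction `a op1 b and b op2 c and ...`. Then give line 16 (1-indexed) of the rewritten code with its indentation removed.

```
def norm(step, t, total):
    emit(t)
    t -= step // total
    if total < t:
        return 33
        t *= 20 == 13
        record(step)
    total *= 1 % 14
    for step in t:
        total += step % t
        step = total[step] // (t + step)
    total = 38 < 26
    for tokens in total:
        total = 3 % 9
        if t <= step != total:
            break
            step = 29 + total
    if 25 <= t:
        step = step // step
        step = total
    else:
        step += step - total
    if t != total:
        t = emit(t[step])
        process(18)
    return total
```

step = step // step

Transformed code:
def norm(step, t, total):
    emit(t)
    t -= step // total
    if total < t:
        return 33
    total *= 1 % 14
    for step in t:
        total += step % t
        step = total[step] // (t + step)
    total = 38 < 26
    for tokens in total:
        total = 3 % 9
        if t <= step and step != total:
            break
    if 25 <= t:
        step = step // step
        step = total
    else:
        step += step - total
    if t != total:
        t = emit(t[step])
        process(18)
    return total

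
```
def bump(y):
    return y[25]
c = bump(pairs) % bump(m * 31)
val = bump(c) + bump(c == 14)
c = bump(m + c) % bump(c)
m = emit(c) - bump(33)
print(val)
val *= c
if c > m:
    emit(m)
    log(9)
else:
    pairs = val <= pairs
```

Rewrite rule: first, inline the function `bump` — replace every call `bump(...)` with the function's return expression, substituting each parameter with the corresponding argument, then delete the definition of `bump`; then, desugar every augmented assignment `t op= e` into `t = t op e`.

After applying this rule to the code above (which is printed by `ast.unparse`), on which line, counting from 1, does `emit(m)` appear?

Transformed code:
c = pairs[25] % (m * 31)[25]
val = c[25] + (c == 14)[25]
c = (m + c)[25] % c[25]
m = emit(c) - 33[25]
print(val)
val = val * c
if c > m:
    emit(m)
    log(9)
else:
    pairs = val <= pairs

8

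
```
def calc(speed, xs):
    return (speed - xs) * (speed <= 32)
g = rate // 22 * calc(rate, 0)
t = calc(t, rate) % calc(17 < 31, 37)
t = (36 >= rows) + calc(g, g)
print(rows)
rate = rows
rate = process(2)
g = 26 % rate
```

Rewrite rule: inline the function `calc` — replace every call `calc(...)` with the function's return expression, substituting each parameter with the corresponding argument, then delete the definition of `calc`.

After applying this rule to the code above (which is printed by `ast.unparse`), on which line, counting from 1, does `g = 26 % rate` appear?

Transformed code:
g = rate // 22 * ((rate - 0) * (rate <= 32))
t = (t - rate) * (t <= 32) % (((17 < 31) - 37) * ((17 < 31) <= 32))
t = (36 >= rows) + (g - g) * (g <= 32)
print(rows)
rate = rows
rate = process(2)
g = 26 % rate

7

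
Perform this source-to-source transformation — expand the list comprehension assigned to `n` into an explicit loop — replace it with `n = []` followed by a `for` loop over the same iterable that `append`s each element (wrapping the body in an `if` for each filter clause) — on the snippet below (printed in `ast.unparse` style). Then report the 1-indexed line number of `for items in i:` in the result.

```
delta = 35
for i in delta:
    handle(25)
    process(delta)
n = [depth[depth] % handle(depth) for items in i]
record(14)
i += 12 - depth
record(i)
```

6

Transformed code:
delta = 35
for i in delta:
    handle(25)
    process(delta)
n = []
for items in i:
    n.append(depth[depth] % handle(depth))
record(14)
i += 12 - depth
record(i)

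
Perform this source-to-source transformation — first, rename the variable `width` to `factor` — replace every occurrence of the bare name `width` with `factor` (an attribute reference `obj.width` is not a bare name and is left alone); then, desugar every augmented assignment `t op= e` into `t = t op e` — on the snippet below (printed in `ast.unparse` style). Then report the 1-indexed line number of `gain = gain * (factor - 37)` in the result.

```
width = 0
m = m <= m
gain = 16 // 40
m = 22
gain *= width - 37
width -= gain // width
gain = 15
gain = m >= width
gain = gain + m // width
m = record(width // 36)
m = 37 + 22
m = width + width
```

Transformed code:
factor = 0
m = m <= m
gain = 16 // 40
m = 22
gain = gain * (factor - 37)
factor = factor - gain // factor
gain = 15
gain = m >= factor
gain = gain + m // factor
m = record(factor // 36)
m = 37 + 22
m = factor + factor

5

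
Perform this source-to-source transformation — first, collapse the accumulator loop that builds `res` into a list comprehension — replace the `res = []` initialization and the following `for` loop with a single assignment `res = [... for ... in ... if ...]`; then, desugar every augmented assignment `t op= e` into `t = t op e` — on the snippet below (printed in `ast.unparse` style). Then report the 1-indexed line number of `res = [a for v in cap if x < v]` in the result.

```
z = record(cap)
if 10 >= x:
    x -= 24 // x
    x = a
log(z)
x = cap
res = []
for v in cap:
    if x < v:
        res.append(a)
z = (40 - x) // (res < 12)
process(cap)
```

Transformed code:
z = record(cap)
if 10 >= x:
    x = x - 24 // x
    x = a
log(z)
x = cap
res = [a for v in cap if x < v]
z = (40 - x) // (res < 12)
process(cap)

7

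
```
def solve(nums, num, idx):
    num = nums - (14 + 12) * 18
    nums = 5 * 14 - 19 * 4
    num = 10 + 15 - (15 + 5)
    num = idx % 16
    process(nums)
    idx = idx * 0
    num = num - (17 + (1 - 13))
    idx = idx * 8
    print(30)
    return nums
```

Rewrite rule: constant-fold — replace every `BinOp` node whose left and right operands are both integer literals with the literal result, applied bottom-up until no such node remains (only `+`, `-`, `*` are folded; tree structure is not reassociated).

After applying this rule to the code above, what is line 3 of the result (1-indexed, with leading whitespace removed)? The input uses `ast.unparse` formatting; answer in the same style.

nums = -6

Transformed code:
def solve(nums, num, idx):
    num = nums - 468
    nums = -6
    num = 5
    num = idx % 16
    process(nums)
    idx = idx * 0
    num = num - 5
    idx = idx * 8
    print(30)
    return nums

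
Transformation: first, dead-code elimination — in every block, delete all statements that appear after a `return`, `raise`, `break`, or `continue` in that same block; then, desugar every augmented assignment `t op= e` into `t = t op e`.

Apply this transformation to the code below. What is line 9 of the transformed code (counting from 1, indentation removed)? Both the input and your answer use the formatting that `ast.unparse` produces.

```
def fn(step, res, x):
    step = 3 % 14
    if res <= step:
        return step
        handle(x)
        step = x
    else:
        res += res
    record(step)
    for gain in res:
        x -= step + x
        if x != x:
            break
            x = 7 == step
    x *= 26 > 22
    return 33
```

x = x - (step + x)

Transformed code:
def fn(step, res, x):
    step = 3 % 14
    if res <= step:
        return step
    else:
        res = res + res
    record(step)
    for gain in res:
        x = x - (step + x)
        if x != x:
            break
    x = x * (26 > 22)
    return 33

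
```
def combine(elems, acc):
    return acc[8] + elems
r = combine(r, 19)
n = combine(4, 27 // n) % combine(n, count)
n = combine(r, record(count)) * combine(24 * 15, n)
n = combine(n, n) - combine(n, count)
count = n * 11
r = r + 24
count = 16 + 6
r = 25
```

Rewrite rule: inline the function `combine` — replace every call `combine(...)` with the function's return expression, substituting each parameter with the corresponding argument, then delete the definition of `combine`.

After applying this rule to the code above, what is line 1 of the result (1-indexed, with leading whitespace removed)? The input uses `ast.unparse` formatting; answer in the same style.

Transformed code:
r = 19[8] + r
n = ((27 // n)[8] + 4) % (count[8] + n)
n = (record(count)[8] + r) * (n[8] + 24 * 15)
n = n[8] + n - (count[8] + n)
count = n * 11
r = r + 24
count = 16 + 6
r = 25

r = 19[8] + r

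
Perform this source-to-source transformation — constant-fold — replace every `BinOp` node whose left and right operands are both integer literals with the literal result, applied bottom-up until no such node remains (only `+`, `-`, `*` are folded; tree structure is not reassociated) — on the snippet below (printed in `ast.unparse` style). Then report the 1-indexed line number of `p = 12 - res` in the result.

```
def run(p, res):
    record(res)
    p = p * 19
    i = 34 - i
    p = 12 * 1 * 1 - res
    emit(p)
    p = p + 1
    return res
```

5

Transformed code:
def run(p, res):
    record(res)
    p = p * 19
    i = 34 - i
    p = 12 - res
    emit(p)
    p = p + 1
    return res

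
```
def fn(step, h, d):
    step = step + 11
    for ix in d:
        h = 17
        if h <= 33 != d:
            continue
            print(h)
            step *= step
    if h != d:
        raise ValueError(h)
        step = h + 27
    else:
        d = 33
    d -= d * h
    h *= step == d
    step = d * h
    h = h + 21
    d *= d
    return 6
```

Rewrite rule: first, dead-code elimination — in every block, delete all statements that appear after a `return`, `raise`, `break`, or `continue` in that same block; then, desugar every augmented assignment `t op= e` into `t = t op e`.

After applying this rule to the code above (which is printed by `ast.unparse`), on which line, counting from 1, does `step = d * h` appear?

13

Transformed code:
def fn(step, h, d):
    step = step + 11
    for ix in d:
        h = 17
        if h <= 33 != d:
            continue
    if h != d:
        raise ValueError(h)
    else:
        d = 33
    d = d - d * h
    h = h * (step == d)
    step = d * h
    h = h + 21
    d = d * d
    return 6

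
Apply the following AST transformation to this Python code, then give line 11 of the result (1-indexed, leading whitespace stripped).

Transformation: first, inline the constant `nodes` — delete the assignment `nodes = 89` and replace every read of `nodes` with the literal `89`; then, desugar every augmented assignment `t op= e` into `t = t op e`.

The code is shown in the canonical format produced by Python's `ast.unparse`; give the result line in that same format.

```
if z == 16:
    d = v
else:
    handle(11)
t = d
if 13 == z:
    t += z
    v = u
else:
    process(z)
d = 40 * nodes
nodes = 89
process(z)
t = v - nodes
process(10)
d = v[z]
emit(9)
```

d = 40 * 89

Transformed code:
if z == 16:
    d = v
else:
    handle(11)
t = d
if 13 == z:
    t = t + z
    v = u
else:
    process(z)
d = 40 * 89
process(z)
t = v - 89
process(10)
d = v[z]
emit(9)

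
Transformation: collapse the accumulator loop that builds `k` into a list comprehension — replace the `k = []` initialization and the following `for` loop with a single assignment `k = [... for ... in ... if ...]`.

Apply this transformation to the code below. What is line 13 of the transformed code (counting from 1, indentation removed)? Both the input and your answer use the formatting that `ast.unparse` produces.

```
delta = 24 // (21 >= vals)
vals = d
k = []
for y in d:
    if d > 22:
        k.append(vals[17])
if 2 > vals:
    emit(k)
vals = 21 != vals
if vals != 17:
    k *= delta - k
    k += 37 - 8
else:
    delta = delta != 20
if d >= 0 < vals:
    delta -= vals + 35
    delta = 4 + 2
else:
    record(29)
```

delta -= vals + 35

Transformed code:
delta = 24 // (21 >= vals)
vals = d
k = [vals[17] for y in d if d > 22]
if 2 > vals:
    emit(k)
vals = 21 != vals
if vals != 17:
    k *= delta - k
    k += 37 - 8
else:
    delta = delta != 20
if d >= 0 < vals:
    delta -= vals + 35
    delta = 4 + 2
else:
    record(29)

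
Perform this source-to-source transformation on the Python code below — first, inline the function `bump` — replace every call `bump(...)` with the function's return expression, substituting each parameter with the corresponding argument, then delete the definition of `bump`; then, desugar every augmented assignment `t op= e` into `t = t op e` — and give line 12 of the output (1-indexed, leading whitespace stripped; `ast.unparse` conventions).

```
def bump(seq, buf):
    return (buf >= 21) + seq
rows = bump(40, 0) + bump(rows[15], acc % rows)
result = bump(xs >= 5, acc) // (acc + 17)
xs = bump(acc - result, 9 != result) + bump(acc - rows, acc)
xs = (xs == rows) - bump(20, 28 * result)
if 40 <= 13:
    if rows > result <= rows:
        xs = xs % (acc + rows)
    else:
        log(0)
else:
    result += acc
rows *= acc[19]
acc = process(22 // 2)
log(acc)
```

rows = rows * acc[19]

Transformed code:
rows = (0 >= 21) + 40 + ((acc % rows >= 21) + rows[15])
result = ((acc >= 21) + (xs >= 5)) // (acc + 17)
xs = ((9 != result) >= 21) + (acc - result) + ((acc >= 21) + (acc - rows))
xs = (xs == rows) - ((28 * result >= 21) + 20)
if 40 <= 13:
    if rows > result <= rows:
        xs = xs % (acc + rows)
    else:
        log(0)
else:
    result = result + acc
rows = rows * acc[19]
acc = process(22 // 2)
log(acc)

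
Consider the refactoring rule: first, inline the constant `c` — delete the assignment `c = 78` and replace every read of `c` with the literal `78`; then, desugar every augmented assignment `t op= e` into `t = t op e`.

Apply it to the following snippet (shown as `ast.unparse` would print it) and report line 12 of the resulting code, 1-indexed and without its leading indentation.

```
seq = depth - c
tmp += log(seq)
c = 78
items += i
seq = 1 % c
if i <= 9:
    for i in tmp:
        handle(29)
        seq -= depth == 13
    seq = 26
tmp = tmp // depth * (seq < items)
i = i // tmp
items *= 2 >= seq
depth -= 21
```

Transformed code:
seq = depth - 78
tmp = tmp + log(seq)
items = items + i
seq = 1 % 78
if i <= 9:
    for i in tmp:
        handle(29)
        seq = seq - (depth == 13)
    seq = 26
tmp = tmp // depth * (seq < items)
i = i // tmp
items = items * (2 >= seq)
depth = depth - 21

items = items * (2 >= seq)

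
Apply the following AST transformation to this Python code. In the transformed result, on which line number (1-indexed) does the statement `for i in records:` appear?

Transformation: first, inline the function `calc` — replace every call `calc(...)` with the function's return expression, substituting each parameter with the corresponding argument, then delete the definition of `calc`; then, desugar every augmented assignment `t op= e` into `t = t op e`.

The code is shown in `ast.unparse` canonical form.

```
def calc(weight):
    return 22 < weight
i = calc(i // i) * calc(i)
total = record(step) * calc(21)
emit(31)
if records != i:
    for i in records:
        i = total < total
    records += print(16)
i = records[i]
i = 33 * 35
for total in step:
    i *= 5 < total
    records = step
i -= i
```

Transformed code:
i = (22 < i // i) * (22 < i)
total = record(step) * (22 < 21)
emit(31)
if records != i:
    for i in records:
        i = total < total
    records = records + print(16)
i = records[i]
i = 33 * 35
for total in step:
    i = i * (5 < total)
    records = step
i = i - i

5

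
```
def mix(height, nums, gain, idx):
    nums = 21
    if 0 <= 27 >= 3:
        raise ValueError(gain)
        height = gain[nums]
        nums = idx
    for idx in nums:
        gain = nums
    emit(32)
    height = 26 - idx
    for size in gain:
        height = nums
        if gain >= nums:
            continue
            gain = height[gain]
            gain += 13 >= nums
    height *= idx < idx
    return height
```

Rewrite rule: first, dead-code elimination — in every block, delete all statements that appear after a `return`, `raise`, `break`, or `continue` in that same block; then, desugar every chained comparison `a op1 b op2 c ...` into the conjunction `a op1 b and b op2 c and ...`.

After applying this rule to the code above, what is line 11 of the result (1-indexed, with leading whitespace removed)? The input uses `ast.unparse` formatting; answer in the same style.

if gain >= nums:

Transformed code:
def mix(height, nums, gain, idx):
    nums = 21
    if 0 <= 27 and 27 >= 3:
        raise ValueError(gain)
    for idx in nums:
        gain = nums
    emit(32)
    height = 26 - idx
    for size in gain:
        height = nums
        if gain >= nums:
            continue
    height *= idx < idx
    return height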